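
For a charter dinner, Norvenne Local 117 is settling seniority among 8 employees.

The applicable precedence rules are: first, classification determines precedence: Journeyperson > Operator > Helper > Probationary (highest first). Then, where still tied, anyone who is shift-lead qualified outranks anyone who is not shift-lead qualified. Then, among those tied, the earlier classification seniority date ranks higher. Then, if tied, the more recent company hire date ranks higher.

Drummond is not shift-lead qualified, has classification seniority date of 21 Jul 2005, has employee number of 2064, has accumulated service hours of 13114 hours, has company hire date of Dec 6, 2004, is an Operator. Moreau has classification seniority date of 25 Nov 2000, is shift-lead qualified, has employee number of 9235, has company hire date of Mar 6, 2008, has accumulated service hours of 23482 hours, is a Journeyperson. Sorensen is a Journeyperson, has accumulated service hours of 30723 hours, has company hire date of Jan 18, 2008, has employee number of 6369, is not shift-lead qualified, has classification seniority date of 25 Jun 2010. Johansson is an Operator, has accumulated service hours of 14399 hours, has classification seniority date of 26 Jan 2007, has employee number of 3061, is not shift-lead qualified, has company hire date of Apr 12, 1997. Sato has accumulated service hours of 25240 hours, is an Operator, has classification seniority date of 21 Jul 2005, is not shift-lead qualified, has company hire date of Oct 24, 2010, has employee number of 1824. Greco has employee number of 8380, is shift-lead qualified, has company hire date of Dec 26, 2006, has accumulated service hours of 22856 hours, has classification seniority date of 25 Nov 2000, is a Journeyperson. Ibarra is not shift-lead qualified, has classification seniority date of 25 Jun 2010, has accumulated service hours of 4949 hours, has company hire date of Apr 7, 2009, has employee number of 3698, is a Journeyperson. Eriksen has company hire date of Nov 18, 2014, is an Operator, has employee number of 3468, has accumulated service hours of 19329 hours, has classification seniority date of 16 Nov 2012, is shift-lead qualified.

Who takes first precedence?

Moreau

By classification: Moreau, Greco, Ibarra and Sorensen (Journeyperson); then Eriksen, Sato, Drummond and Johansson (Operator).
Among Moreau, Greco, Ibarra and Sorensen, shift-lead qualified before not shift-lead qualified: Moreau and Greco (shift-lead qualified) before Ibarra and Sorensen (not shift-lead qualified).
Moreau and Greco both have classification seniority date 25 Nov 2000, so the next rule applies.
Among Moreau and Greco, by company hire date (later first): Moreau (Mar 6, 2008) before Greco (Dec 26, 2006).
Ibarra and Sorensen both have classification seniority date 25 Jun 2010, so the next rule applies.
Among Ibarra and Sorensen, by company hire date (later first): Ibarra (Apr 7, 2009) before Sorensen (Jan 18, 2008).
Among Eriksen, Sato, Drummond and Johansson, shift-lead qualified before not shift-lead qualified: Eriksen (shift-lead qualified) before Sato, Drummond and Johansson (not shift-lead qualified).
Among Sato, Drummond and Johansson, by classification seniority date (earlier first): Sato and Drummond (21 Jul 2005) before Johansson (26 Jan 2007).
Among Sato and Drummond, by company hire date (later first): Sato (Oct 24, 2010) before Drummond (Dec 6, 2004).
Order: Moreau, Greco, Ibarra, Sorensen, Eriksen, Sato, Drummond, Johansson.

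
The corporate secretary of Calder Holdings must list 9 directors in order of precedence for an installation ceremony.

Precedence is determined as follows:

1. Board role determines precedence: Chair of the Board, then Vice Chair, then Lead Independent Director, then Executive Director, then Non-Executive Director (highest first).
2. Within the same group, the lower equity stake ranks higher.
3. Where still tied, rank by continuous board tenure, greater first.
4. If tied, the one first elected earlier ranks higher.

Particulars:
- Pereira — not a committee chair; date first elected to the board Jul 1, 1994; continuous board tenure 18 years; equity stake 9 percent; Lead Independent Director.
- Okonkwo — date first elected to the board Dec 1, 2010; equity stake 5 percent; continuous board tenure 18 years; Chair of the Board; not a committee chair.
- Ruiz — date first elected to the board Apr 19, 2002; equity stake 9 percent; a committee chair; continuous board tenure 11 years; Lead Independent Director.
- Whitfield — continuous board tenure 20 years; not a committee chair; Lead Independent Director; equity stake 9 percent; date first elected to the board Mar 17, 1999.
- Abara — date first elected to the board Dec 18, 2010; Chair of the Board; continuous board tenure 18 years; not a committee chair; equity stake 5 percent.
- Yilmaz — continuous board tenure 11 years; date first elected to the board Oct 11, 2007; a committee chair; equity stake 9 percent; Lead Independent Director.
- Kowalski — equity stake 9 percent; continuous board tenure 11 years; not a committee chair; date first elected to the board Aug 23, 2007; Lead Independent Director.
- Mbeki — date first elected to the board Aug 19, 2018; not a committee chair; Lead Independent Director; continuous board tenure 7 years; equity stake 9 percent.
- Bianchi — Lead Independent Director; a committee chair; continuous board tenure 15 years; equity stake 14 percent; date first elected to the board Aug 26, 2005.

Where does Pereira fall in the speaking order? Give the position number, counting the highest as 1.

4

By board role: Okonkwo and Abara (Chair of the Board); then Whitfield, Pereira, Ruiz, Kowalski, Yilmaz, Mbeki and Bianchi (Lead Independent Director).
Okonkwo and Abara both have equity stake 5 percent, so the next rule applies.
Okonkwo and Abara both have continuous board tenure 18 years, so the next rule applies.
Among Okonkwo and Abara, by date first elected to the board (earlier first): Okonkwo (Dec 1, 2010) before Abara (Dec 18, 2010).
Among Whitfield, Pereira, Ruiz, Kowalski, Yilmaz, Mbeki and Bianchi, by equity stake (lower first): Whitfield, Pereira, Ruiz, Kowalski, Yilmaz and Mbeki (9 percent) before Bianchi (14 percent).
Among Whitfield, Pereira, Ruiz, Kowalski, Yilmaz and Mbeki, by continuous board tenure (higher first): Whitfield (20 years) before Pereira (18 years) before Ruiz, Kowalski and Yilmaz (11 years) before Mbeki (7 years).
Among Ruiz, Kowalski and Yilmaz, by date first elected to the board (earlier first): Ruiz (Apr 19, 2002) before Kowalski (Aug 23, 2007) before Yilmaz (Oct 11, 2007).
Order: Okonkwo, Abara, Whitfield, Pereira, Ruiz, Kowalski, Yilmaz, Mbeki, Bianchi. So position 4.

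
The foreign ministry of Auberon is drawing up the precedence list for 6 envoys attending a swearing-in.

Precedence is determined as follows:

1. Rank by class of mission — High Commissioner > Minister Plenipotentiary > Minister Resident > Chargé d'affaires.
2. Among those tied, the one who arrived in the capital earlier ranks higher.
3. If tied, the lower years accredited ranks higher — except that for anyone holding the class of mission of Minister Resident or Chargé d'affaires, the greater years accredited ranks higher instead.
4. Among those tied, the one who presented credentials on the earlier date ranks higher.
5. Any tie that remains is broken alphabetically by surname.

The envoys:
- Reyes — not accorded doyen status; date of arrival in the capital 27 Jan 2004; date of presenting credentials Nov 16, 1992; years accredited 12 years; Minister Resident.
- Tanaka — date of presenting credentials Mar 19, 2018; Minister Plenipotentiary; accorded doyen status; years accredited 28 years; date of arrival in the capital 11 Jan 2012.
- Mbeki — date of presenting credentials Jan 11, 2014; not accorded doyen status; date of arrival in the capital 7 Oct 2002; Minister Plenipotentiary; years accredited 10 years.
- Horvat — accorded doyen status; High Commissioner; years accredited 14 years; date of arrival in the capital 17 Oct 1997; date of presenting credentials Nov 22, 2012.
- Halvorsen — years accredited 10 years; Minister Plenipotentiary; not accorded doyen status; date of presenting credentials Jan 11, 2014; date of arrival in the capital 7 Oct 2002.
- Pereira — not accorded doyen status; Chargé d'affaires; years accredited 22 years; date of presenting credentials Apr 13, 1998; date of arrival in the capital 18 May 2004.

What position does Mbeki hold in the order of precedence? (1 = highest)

By class of mission: Horvat (High Commissioner); then Halvorsen, Mbeki and Tanaka (Minister Plenipotentiary); then Reyes (Minister Resident); then Pereira (Chargé d'affaires).
Among Halvorsen, Mbeki and Tanaka, by date of arrival in the capital (earlier first): Halvorsen and Mbeki (7 Oct 2002) before Tanaka (11 Jan 2012).
Halvorsen and Mbeki both have years accredited 10 years, so the next rule applies.
Halvorsen and Mbeki both have date of presenting credentials Jan 11, 2014, so the next rule applies.
Among Halvorsen and Mbeki, alphabetically by surname: Halvorsen before Mbeki.
Order: Horvat, Halvorsen, Mbeki, Tanaka, Reyes, Pereira. So position 3.

3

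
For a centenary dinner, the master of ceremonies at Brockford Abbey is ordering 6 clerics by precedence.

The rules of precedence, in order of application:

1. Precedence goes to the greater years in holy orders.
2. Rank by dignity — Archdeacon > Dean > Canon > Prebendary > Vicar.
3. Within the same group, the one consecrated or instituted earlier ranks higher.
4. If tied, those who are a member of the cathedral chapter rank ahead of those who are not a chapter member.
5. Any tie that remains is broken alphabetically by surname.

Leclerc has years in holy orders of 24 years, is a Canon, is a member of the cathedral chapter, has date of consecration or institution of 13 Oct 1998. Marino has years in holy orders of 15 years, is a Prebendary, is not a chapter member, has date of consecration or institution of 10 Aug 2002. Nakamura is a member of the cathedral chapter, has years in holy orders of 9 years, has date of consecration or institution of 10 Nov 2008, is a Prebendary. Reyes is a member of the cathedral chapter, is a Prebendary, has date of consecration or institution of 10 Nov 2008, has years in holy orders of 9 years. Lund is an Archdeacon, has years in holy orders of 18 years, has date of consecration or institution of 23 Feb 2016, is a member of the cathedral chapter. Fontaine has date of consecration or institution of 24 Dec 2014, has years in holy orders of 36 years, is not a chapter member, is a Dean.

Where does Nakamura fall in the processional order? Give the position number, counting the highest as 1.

5

By years in holy orders (higher first): Fontaine (36 years); then Leclerc (24 years); then Lund (18 years); then Marino (15 years); then Nakamura and Reyes (both 9 years).
Nakamura and Reyes are each Prebendary, so the next rule applies.
Nakamura and Reyes both have date of consecration or institution 10 Nov 2008, so the next rule applies.
Nakamura and Reyes are each a member of the cathedral chapter, so the next rule applies.
Among Nakamura and Reyes, alphabetically by surname: Nakamura before Reyes.
Order: Fontaine, Leclerc, Lund, Marino, Nakamura, Reyes. So position 5.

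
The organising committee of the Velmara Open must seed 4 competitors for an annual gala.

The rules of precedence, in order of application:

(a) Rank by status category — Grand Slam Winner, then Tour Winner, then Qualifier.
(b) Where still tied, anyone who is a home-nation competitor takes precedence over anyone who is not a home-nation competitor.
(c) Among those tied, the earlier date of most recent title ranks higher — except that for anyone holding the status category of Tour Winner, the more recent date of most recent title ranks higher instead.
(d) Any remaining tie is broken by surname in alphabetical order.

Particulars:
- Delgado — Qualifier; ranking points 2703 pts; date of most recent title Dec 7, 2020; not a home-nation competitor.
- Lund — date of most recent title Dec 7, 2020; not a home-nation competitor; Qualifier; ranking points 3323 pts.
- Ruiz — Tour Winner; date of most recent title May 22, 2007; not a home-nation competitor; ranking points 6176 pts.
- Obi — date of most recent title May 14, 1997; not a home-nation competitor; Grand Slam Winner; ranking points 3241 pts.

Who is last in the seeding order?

By status category: Obi (Grand Slam Winner); then Ruiz (Tour Winner); then Delgado and Lund (Qualifier).
Delgado and Lund are each not a home-nation competitor, so the next rule applies.
Delgado and Lund both have date of most recent title Dec 7, 2020, so the next rule applies.
Among Delgado and Lund, alphabetically by surname: Delgado before Lund.
Order: Obi, Ruiz, Delgado, Lund.

Lund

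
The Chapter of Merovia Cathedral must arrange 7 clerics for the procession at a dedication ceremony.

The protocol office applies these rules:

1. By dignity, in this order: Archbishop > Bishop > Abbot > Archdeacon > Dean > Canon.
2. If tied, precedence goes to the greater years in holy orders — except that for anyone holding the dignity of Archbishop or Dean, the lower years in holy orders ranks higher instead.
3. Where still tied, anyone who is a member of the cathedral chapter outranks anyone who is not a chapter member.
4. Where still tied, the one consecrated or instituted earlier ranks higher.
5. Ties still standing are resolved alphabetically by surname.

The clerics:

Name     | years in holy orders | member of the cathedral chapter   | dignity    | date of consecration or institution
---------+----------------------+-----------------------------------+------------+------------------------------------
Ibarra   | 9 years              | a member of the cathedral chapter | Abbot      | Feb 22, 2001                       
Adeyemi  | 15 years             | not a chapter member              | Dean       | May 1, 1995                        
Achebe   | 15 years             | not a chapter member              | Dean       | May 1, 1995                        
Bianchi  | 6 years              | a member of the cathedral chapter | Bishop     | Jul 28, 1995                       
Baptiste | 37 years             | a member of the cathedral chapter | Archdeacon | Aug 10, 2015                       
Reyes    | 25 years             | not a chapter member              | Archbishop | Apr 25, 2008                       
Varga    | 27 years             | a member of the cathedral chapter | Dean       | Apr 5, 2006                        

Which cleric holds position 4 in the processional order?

By dignity: Reyes (Archbishop); then Bianchi (Bishop); then Ibarra (Abbot); then Baptiste (Archdeacon); then Achebe, Adeyemi and Varga (Dean).
Among Achebe, Adeyemi and Varga, by years in holy orders (lower first) (reversed rule for this group): Achebe and Adeyemi (15 years) before Varga (27 years).
Achebe and Adeyemi are each not a chapter member, so the next rule applies.
Achebe and Adeyemi both have date of consecration or institution May 1, 1995, so the next rule applies.
Among Achebe and Adeyemi, alphabetically by surname: Achebe before Adeyemi.
Order: Reyes, Bianchi, Ibarra, Baptiste, Achebe, Adeyemi, Varga.

Baptiste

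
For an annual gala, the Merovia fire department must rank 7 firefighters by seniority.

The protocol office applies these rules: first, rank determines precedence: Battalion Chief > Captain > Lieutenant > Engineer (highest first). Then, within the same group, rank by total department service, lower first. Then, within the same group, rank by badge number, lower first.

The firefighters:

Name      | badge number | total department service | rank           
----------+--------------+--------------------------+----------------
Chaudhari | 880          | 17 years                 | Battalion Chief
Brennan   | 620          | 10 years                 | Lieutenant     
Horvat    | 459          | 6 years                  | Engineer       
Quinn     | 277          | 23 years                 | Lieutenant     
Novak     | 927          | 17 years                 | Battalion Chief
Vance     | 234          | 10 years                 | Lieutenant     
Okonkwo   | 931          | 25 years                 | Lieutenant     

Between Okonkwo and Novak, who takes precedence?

Novak

By rank: Chaudhari and Novak (Battalion Chief); then Vance, Brennan, Quinn and Okonkwo (Lieutenant); then Horvat (Engineer).
Chaudhari and Novak both have total department service 17 years, so the next rule applies.
Among Chaudhari and Novak, by badge number (lower first): Chaudhari (880) before Novak (927).
Among Vance, Brennan, Quinn and Okonkwo, by total department service (lower first): Vance and Brennan (10 years) before Quinn (23 years) before Okonkwo (25 years).
Among Vance and Brennan, by badge number (lower first): Vance (234) before Brennan (620).
So Novak takes precedence.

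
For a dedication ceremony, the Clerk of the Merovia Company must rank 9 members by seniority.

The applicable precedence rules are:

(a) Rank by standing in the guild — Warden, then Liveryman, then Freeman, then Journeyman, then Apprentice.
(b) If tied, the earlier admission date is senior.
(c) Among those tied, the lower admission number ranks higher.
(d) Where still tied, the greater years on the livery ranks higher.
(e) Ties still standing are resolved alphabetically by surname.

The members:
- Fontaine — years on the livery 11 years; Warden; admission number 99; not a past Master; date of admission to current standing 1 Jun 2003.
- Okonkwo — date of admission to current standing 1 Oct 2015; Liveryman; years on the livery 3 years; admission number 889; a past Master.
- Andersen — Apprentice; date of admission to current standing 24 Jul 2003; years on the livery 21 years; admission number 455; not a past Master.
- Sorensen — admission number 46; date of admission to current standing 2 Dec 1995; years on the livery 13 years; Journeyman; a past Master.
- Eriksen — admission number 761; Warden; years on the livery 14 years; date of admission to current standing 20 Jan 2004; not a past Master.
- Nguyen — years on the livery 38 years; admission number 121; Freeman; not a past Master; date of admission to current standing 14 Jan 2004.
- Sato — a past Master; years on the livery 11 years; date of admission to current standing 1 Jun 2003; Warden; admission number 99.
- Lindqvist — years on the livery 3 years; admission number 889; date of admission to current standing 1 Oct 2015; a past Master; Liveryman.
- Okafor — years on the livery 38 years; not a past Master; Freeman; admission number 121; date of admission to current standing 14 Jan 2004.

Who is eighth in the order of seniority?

Sorensen

By standing in the guild: Fontaine, Sato and Eriksen (Warden); then Lindqvist and Okonkwo (Liveryman); then Nguyen and Okafor (Freeman); then Sorensen (Journeyman); then Andersen (Apprentice).
Among Fontaine, Sato and Eriksen, by date of admission to current standing (earlier first): Fontaine and Sato (1 Jun 2003) before Eriksen (20 Jan 2004).
Fontaine and Sato both have admission number 99, so the next rule applies.
Fontaine and Sato both have years on the livery 11 years, so the next rule applies.
Among Fontaine and Sato, alphabetically by surname: Fontaine before Sato.
Lindqvist and Okonkwo both have date of admission to current standing 1 Oct 2015, so the next rule applies.
Lindqvist and Okonkwo both have admission number 889, so the next rule applies.
Lindqvist and Okonkwo both have years on the livery 3 years, so the next rule applies.
Among Lindqvist and Okonkwo, alphabetically by surname: Lindqvist before Okonkwo.
Nguyen and Okafor both have date of admission to current standing 14 Jan 2004, so the next rule applies.
Nguyen and Okafor both have admission number 121, so the next rule applies.
Nguyen and Okafor both have years on the livery 38 years, so the next rule applies.
Among Nguyen and Okafor, alphabetically by surname: Nguyen before Okafor.
Order: Fontaine, Sato, Eriksen, Lindqvist, Okonkwo, Nguyen, Okafor, Sorensen, Andersen.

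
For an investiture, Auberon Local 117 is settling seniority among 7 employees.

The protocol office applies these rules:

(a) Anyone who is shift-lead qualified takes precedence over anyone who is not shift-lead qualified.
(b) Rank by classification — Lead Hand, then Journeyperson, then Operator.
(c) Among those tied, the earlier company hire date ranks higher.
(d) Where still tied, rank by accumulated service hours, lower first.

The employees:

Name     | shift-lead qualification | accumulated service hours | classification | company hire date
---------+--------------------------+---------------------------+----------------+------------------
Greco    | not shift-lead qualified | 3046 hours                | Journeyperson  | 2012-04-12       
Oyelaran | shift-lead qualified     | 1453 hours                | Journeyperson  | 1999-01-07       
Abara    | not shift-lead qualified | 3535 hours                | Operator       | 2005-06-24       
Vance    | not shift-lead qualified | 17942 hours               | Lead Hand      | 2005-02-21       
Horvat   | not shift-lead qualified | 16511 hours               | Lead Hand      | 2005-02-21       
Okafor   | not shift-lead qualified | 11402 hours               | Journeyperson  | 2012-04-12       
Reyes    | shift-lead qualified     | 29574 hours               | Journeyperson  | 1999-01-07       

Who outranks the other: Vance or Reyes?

Reyes

By the first rule: Oyelaran and Reyes (both shift-lead qualified); then Horvat, Vance, Greco, Okafor and Abara (each not shift-lead qualified).
Oyelaran and Reyes are each Journeyperson, so the next rule applies.
Oyelaran and Reyes both have company hire date 1999-01-07, so the next rule applies.
Among Oyelaran and Reyes, by accumulated service hours (lower first): Oyelaran (1453 hours) before Reyes (29574 hours).
Among Horvat, Vance, Greco, Okafor and Abara, by classification: Horvat and Vance (Lead Hand) before Greco and Okafor (Journeyperson) before Abara (Operator).
Horvat and Vance both have company hire date 2005-02-21, so the next rule applies.
Among Horvat and Vance, by accumulated service hours (lower first): Horvat (16511 hours) before Vance (17942 hours).
Greco and Okafor both have company hire date 2012-04-12, so the next rule applies.
Among Greco and Okafor, by accumulated service hours (lower first): Greco (3046 hours) before Okafor (11402 hours).
So Reyes takes precedence.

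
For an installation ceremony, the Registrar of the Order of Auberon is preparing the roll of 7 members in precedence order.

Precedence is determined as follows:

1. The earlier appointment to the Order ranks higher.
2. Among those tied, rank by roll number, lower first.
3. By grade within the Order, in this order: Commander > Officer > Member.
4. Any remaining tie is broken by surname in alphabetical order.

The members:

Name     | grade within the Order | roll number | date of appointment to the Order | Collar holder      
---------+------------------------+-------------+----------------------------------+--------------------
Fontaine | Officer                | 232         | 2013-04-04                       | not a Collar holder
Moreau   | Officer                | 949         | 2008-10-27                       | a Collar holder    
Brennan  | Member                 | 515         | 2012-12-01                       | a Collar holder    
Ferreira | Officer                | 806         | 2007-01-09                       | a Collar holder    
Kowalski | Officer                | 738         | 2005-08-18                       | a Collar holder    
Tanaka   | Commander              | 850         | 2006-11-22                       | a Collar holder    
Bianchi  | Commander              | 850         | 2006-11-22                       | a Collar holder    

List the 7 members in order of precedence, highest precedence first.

Kowalski, Bianchi, Tanaka, Ferreira, Moreau, Brennan, Fontaine

By date of appointment to the Order (earlier first): Kowalski (2005-08-18); then Bianchi and Tanaka (both 2006-11-22); then Ferreira (2007-01-09); then Moreau (2008-10-27); then Brennan (2012-12-01); then Fontaine (2013-04-04).
Bianchi and Tanaka both have roll number 850, so the next rule applies.
Bianchi and Tanaka are each Commander, so the next rule applies.
Among Bianchi and Tanaka, alphabetically by surname: Bianchi before Tanaka.
Full order: Kowalski, Bianchi, Tanaka, Ferreira, Moreau, Brennan, Fontaine.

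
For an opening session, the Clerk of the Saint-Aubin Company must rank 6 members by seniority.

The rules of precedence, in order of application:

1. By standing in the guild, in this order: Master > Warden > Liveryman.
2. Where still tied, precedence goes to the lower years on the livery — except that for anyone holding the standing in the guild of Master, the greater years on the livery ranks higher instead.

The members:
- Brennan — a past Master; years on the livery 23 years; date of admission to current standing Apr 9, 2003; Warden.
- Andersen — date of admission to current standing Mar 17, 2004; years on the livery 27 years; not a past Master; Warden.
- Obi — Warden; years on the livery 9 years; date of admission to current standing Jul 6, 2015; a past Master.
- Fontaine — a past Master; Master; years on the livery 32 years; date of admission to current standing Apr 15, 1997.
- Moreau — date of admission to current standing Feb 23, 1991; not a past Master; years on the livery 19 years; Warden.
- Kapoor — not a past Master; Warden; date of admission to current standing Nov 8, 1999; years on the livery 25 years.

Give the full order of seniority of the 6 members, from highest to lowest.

Fontaine, Obi, Moreau, Brennan, Kapoor, Andersen

By standing in the guild: Fontaine (Master); then Obi, Moreau, Brennan, Kapoor and Andersen (Warden).
Among Obi, Moreau, Brennan, Kapoor and Andersen, by years on the livery (lower first): Obi (9 years) before Moreau (19 years) before Brennan (23 years) before Kapoor (25 years) before Andersen (27 years).
Full order: Fontaine, Obi, Moreau, Brennan, Kapoor, Andersen.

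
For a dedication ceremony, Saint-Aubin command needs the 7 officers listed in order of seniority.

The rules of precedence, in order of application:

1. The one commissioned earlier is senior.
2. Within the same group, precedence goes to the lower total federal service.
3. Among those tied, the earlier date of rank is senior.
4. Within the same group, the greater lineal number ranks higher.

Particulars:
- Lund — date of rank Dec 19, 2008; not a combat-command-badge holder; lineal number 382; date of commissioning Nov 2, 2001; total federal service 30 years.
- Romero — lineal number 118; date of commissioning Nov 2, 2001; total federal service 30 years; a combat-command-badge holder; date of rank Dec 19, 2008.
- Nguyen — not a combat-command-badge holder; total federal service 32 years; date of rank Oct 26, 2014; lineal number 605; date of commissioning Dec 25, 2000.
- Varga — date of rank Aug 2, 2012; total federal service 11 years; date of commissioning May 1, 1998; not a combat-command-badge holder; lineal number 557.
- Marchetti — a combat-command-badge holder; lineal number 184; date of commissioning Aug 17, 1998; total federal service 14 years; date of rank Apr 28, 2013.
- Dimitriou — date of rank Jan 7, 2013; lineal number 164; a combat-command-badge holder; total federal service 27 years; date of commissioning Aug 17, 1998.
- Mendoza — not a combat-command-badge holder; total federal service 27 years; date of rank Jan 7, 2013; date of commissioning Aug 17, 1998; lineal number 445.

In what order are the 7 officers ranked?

By date of commissioning (earlier first): Varga (May 1, 1998); then Marchetti, Mendoza and Dimitriou (each Aug 17, 1998); then Nguyen (Dec 25, 2000); then Lund and Romero (both Nov 2, 2001).
Among Marchetti, Mendoza and Dimitriou, by total federal service (lower first): Marchetti (14 years) before Mendoza and Dimitriou (27 years).
Mendoza and Dimitriou both have date of rank Jan 7, 2013, so the next rule applies.
Among Mendoza and Dimitriou, by lineal number (higher first): Mendoza (445) before Dimitriou (164).
Lund and Romero both have total federal service 30 years, so the next rule applies.
Lund and Romero both have date of rank Dec 19, 2008, so the next rule applies.
Among Lund and Romero, by lineal number (higher first): Lund (382) before Romero (118).
Full order: Varga, Marchetti, Mendoza, Dimitriou, Nguyen, Lund, Romero.

Varga, Marchetti, Mendoza, Dimitriou, Nguyen, Lund, Romero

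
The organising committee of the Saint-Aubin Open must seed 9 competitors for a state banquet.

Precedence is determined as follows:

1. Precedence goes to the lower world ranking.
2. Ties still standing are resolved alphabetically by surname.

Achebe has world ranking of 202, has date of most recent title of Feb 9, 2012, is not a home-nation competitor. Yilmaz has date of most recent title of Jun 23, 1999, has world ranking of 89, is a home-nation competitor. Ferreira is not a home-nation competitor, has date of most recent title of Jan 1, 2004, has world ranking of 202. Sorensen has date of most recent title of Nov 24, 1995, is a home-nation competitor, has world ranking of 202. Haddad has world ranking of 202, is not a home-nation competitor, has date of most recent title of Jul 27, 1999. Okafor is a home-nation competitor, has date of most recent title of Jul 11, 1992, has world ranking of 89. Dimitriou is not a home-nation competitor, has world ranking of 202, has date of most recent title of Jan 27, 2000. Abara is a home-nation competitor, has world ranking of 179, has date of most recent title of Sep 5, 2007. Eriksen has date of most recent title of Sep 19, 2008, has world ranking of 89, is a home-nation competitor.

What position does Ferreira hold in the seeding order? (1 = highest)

7

By world ranking (lower first): Eriksen, Okafor and Yilmaz (each 89); then Abara (179); then Achebe, Dimitriou, Ferreira, Haddad and Sorensen (each 202).
Among Eriksen, Okafor and Yilmaz, alphabetically by surname: Eriksen before Okafor before Yilmaz.
Among Achebe, Dimitriou, Ferreira, Haddad and Sorensen, alphabetically by surname: Achebe before Dimitriou before Ferreira before Haddad before Sorensen.
Order: Eriksen, Okafor, Yilmaz, Abara, Achebe, Dimitriou, Ferreira, Haddad, Sorensen. So position 7.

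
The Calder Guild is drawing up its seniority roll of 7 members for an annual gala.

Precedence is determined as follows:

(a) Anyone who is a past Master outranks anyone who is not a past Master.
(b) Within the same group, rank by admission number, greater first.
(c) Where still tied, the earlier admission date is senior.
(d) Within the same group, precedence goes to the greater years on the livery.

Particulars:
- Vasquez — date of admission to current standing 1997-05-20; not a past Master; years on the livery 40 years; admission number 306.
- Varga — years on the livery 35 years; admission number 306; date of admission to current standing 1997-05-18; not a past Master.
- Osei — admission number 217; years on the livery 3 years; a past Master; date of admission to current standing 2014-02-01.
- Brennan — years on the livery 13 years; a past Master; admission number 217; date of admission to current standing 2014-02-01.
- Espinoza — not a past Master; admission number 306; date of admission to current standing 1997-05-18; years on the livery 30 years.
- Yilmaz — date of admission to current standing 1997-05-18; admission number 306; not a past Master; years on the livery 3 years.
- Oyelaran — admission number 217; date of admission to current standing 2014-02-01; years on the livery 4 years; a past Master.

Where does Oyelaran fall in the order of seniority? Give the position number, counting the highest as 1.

2

By the first rule: Brennan, Oyelaran and Osei (each a past Master); then Varga, Espinoza, Yilmaz and Vasquez (each not a past Master).
Brennan, Oyelaran and Osei all have admission number 217, so the next rule applies.
Brennan, Oyelaran and Osei all have date of admission to current standing 2014-02-01, so the next rule applies.
Among Brennan, Oyelaran and Osei, by years on the livery (higher first): Brennan (13 years) before Oyelaran (4 years) before Osei (3 years).
Varga, Espinoza, Yilmaz and Vasquez all have admission number 306, so the next rule applies.
Among Varga, Espinoza, Yilmaz and Vasquez, by date of admission to current standing (earlier first): Varga, Espinoza and Yilmaz (1997-05-18) before Vasquez (1997-05-20).
Among Varga, Espinoza and Yilmaz, by years on the livery (higher first): Varga (35 years) before Espinoza (30 years) before Yilmaz (3 years).
Order: Brennan, Oyelaran, Osei, Varga, Espinoza, Yilmaz, Vasquez. So position 2.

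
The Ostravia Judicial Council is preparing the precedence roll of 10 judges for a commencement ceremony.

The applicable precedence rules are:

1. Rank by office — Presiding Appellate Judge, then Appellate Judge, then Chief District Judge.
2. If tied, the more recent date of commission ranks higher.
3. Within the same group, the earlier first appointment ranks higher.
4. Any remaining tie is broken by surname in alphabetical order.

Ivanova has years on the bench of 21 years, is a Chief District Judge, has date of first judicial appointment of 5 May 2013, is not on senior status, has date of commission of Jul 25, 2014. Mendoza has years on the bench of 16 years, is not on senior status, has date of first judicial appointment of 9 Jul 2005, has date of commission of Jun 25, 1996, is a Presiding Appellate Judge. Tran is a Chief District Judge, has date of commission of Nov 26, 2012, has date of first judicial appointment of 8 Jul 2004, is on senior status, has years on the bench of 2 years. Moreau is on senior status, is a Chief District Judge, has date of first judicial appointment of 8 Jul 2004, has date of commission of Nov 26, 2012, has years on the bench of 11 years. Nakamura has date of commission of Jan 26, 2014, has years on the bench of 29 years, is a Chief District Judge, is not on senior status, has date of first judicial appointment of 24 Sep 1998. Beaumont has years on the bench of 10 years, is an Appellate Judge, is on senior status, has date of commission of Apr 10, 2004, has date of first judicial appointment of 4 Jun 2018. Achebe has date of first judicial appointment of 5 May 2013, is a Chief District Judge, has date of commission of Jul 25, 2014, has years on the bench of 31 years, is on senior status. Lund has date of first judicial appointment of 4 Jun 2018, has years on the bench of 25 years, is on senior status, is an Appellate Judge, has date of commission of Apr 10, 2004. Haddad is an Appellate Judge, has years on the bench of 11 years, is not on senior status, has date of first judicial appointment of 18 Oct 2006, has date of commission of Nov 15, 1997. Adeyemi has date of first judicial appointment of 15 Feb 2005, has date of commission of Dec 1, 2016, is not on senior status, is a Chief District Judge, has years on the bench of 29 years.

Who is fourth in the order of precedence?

Haddad

By office: Mendoza (Presiding Appellate Judge); then Beaumont, Lund and Haddad (Appellate Judge); then Adeyemi, Achebe, Ivanova, Nakamura, Moreau and Tran (Chief District Judge).
Among Beaumont, Lund and Haddad, by date of commission (later first): Beaumont and Lund (Apr 10, 2004) before Haddad (Nov 15, 1997).
Beaumont and Lund both have date of first judicial appointment 4 Jun 2018, so the next rule applies.
Among Beaumont and Lund, alphabetically by surname: Beaumont before Lund.
Among Adeyemi, Achebe, Ivanova, Nakamura, Moreau and Tran, by date of commission (later first): Adeyemi (Dec 1, 2016) before Achebe and Ivanova (Jul 25, 2014) before Nakamura (Jan 26, 2014) before Moreau and Tran (Nov 26, 2012).
Achebe and Ivanova both have date of first judicial appointment 5 May 2013, so the next rule applies.
Among Achebe and Ivanova, alphabetically by surname: Achebe before Ivanova.
Moreau and Tran both have date of first judicial appointment 8 Jul 2004, so the next rule applies.
Among Moreau and Tran, alphabetically by surname: Moreau before Tran.
Order: Mendoza, Beaumont, Lund, Haddad, Adeyemi, Achebe, Ivanova, Nakamura, Moreau, Tran.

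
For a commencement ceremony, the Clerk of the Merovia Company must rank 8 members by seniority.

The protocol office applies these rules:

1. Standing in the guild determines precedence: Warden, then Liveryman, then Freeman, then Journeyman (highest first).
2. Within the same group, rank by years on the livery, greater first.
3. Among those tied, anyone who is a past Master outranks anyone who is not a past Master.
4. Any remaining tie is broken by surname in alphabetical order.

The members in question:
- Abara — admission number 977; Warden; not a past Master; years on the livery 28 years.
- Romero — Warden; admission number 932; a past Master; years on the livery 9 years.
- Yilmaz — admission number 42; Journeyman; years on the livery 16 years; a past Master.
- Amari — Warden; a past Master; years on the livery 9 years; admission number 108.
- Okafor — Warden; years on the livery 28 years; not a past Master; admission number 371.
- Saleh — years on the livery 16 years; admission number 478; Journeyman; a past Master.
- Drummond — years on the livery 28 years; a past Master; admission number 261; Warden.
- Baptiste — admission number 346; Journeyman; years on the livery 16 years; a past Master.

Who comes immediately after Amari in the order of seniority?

Romero

By standing in the guild: Drummond, Abara, Okafor, Amari and Romero (Warden); then Baptiste, Saleh and Yilmaz (Journeyman).
Among Drummond, Abara, Okafor, Amari and Romero, by years on the livery (higher first): Drummond, Abara and Okafor (28 years) before Amari and Romero (9 years).
Among Drummond, Abara and Okafor, a past Master before not a past Master: Drummond (a past Master) before Abara and Okafor (not a past Master).
Among Abara and Okafor, alphabetically by surname: Abara before Okafor.
Amari and Romero are each a past Master, so the next rule applies.
Among Amari and Romero, alphabetically by surname: Amari before Romero.
Baptiste, Saleh and Yilmaz all have years on the livery 16 years, so the next rule applies.
Baptiste, Saleh and Yilmaz are each a past Master, so the next rule applies.
Among Baptiste, Saleh and Yilmaz, alphabetically by surname: Baptiste before Saleh before Yilmaz.
Order: Drummond, Abara, Okafor, Amari, Romero, Baptiste, Saleh, Yilmaz.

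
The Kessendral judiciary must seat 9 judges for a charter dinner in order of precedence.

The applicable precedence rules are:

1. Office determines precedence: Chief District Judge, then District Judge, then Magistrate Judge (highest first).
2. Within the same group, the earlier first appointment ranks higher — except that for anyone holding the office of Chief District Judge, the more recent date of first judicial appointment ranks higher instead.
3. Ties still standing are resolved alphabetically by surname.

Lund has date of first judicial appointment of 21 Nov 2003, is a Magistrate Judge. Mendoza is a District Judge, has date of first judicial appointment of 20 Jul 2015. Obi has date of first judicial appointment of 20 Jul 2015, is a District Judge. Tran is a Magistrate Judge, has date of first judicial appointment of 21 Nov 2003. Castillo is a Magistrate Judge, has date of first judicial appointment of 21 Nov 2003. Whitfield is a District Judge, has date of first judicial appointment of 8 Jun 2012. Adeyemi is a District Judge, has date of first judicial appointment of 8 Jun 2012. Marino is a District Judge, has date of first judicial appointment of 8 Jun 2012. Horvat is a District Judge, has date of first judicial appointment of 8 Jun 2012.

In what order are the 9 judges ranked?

Adeyemi, Horvat, Marino, Whitfield, Mendoza, Obi, Castillo, Lund, Tran

By office: Adeyemi, Horvat, Marino, Whitfield, Mendoza and Obi (District Judge); then Castillo, Lund and Tran (Magistrate Judge).
Among Adeyemi, Horvat, Marino, Whitfield, Mendoza and Obi, by date of first judicial appointment (earlier first): Adeyemi, Horvat, Marino and Whitfield (8 Jun 2012) before Mendoza and Obi (20 Jul 2015).
Among Adeyemi, Horvat, Marino and Whitfield, alphabetically by surname: Adeyemi before Horvat before Marino before Whitfield.
Among Mendoza and Obi, alphabetically by surname: Mendoza before Obi.
Castillo, Lund and Tran all have date of first judicial appointment 21 Nov 2003, so the next rule applies.
Among Castillo, Lund and Tran, alphabetically by surname: Castillo before Lund before Tran.
Full order: Adeyemi, Horvat, Marino, Whitfield, Mendoza, Obi, Castillo, Lund, Tran.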